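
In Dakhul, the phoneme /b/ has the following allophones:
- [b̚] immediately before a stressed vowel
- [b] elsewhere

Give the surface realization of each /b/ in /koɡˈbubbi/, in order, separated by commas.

Occurrence 1 (position 4): immediately before a stressed vowel → [b̚].
Occurrence 2 (position 6): no conditioning environment matches → elsewhere allophone [b].
Occurrence 3 (position 7): no conditioning environment matches → elsewhere allophone [b].

[b̚], [b], [b]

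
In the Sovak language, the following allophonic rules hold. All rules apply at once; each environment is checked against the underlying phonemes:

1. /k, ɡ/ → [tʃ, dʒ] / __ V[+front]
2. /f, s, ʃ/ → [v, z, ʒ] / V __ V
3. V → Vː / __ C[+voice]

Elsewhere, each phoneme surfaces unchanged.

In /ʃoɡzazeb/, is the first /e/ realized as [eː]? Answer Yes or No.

/e/ (between /z/ and /b/) occurs before a voiced consonant → [eː] by rule 3.
The actual realization is [eː], which matches [eː].

Yes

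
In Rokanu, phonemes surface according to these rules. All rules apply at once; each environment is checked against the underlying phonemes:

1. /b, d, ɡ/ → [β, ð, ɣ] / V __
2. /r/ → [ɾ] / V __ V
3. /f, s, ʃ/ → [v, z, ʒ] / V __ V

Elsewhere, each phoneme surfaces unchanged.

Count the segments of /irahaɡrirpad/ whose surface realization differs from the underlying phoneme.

3

Segments that undergo a rule: /r/ → [ɾ] (rule 2); /ɡ/ → [ɣ] (rule 1); /d/ → [ð] (rule 1).
All other segments surface unchanged.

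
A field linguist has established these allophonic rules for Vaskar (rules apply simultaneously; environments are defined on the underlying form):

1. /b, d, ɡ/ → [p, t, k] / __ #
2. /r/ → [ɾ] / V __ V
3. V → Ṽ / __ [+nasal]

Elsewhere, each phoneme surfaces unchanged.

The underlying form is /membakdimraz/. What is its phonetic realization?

/m/ (word-initial) is unaffected → [m].
/e/ (between /m/ and /m/) occurs before a nasal consonant → [ẽ] by rule 3.
/m/ (between /e/ and /b/): no rule targets it → [m].
/b/ — between /m/ and /a/; rule 1 does not apply here → [b].
/a/ (between /b/ and /k/): rule 3 targets it, but not before a nasal consonant → unchanged [a].
/k/ stays [k].
/d/ — between /k/ and /i/; rule 1 does not apply here → [d].
/i/ (between /d/ and /m/): before a nasal consonant, so rule 3 applies → [ĩ].
/m/ — not in any rule's target class → [m].
/r/ — between /m/ and /a/; rule 2 does not apply here → [r].
/a/ (between /r/ and /z/): rule 3 targets it, but not before a nasal consonant → unchanged [a].
/z/ stays [z].

[mẽmbakdĩmraz]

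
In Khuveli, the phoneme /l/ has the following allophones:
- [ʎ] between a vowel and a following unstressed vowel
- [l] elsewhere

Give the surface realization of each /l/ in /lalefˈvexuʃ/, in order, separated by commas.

Occurrence 1 (position 1): no conditioning environment matches → elsewhere allophone [l].
Occurrence 2 (position 3): between a vowel and a following unstressed vowel → [ʎ].

[l], [ʎ]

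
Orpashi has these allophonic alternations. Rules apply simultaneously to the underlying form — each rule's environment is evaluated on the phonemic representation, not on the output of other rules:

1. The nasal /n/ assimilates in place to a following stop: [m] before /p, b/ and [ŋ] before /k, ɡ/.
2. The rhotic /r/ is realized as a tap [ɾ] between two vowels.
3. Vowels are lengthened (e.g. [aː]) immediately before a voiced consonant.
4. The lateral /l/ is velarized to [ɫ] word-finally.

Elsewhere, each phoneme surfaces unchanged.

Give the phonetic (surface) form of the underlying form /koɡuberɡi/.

/k/ (word-initial) is unaffected → [k].
/o/ (between /k/ and /ɡ/): before a voiced consonant, so rule 3 applies → [oː].
/ɡ/ (between /o/ and /u/) is unaffected → [ɡ].
/u/ meets the environment for rule 3 (before a voiced consonant) → [uː].
/b/ — not in any rule's target class → [b].
/e/ (between /b/ and /r/) occurs before a voiced consonant → [eː] by rule 3.
/r/ — between /e/ and /ɡ/; rule 2 does not apply here → [r].
/ɡ/ stays [ɡ].
/i/ — word-final; rule 3 does not apply here → [i].

[koːɡuːbeːrɡi]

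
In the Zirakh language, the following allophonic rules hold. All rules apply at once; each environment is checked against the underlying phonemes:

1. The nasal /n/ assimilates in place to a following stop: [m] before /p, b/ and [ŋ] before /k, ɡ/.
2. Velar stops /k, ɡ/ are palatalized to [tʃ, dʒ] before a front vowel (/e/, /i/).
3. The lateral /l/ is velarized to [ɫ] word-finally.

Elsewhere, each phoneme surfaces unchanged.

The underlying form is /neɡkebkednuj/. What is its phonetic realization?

/n/ — word-initial; rule 1 does not apply here → [n].
/e/ — not in any rule's target class → [e].
/ɡ/ (between /e/ and /k/) is in the target of rule 2 but the environment (before a front vowel) is not met → [ɡ].
/k/ (between /ɡ/ and /e/) occurs before a front vowel → [tʃ] by rule 2.
/e/ — not in any rule's target class → [e].
/b/ — not in any rule's target class → [b].
/k/ (between /b/ and /e/) occurs before a front vowel → [tʃ] by rule 2.
/e/ (between /k/ and /d/) is unaffected → [e].
/d/ — not in any rule's target class → [d].
/n/ (between /d/ and /u/) fails the environment for rule 1, so it stays [n].
/u/ (between /n/ and /j/): no rule targets it → [u].
/j/ — not in any rule's target class → [j].

[neɡtʃebtʃednuj]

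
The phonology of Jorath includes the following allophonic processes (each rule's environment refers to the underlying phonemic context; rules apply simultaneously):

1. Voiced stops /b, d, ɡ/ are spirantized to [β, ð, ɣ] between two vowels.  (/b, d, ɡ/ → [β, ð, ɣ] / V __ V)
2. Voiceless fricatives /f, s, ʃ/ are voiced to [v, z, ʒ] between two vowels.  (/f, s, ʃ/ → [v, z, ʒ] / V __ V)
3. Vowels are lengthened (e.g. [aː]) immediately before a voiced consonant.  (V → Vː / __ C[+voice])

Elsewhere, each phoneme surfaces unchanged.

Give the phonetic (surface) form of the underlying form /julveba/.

/j/ stays [j].
/u/ (between /j/ and /l/): before a voiced consonant, so rule 3 applies → [uː].
/l/ stays [l].
/v/ (between /l/ and /e/): no rule targets it → [v].
/e/ (between /v/ and /b/) occurs before a voiced consonant → [eː] by rule 3.
/b/ (between /e/ and /a/) occurs between two vowels → [β] by rule 1.
/a/ (word-final) fails the environment for rule 3, so it stays [a].

[juːlveːβa]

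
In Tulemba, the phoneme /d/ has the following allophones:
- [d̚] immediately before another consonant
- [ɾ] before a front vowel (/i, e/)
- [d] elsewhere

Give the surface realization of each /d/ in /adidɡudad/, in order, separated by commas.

[ɾ], [d̚], [d], [d]

Occurrence 1 (position 2): before a front vowel (/i, e/) → [ɾ].
Occurrence 2 (position 4): immediately before another consonant → [d̚].
Occurrence 3 (position 7): no conditioning environment matches → elsewhere allophone [d].
Occurrence 4 (position 9): no conditioning environment matches → elsewhere allophone [d].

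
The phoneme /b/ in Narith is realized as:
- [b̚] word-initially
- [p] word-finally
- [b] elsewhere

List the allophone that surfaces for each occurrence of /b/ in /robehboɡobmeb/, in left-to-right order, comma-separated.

[b], [b], [b], [p]

Occurrence 1 (position 3): no conditioning environment matches → elsewhere allophone [b].
Occurrence 2 (position 6): no conditioning environment matches → elsewhere allophone [b].
Occurrence 3 (position 10): no conditioning environment matches → elsewhere allophone [b].
Occurrence 4 (position 13): word-finally → [p].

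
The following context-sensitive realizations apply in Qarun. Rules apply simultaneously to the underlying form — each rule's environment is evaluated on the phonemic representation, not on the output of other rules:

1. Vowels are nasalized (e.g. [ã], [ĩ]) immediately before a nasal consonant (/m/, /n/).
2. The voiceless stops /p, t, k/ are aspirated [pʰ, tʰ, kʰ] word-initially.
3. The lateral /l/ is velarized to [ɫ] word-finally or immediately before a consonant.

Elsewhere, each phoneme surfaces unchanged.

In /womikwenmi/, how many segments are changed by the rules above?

Segments that undergo a rule: /o/ → [õ] (rule 1); /e/ → [ẽ] (rule 1).
All other segments surface unchanged.

2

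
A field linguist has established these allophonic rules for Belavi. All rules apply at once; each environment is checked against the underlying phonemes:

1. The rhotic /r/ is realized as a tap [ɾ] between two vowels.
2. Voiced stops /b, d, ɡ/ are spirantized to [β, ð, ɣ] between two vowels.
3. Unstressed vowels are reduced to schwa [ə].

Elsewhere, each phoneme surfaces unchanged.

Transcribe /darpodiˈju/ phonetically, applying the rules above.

[dərpəðəˈju]

/d/ (word-initial) is in the target of rule 2 but the environment (between two vowels) is not met → [d].
/a/ — between /d/ and /r/, in an unstressed syllable — surfaces as [ə] (rule 3).
/r/ (between /a/ and /p/): rule 1 targets it, but not between two vowels → unchanged [r].
/p/ — not in any rule's target class → [p].
/o/ meets the environment for rule 3 (in an unstressed syllable) → [ə].
Rule 2 applies to /d/ (between /o/ and /i/: between two vowels) → [ð].
Rule 3 applies to /i/ (between /d/ and /j/: in an unstressed syllable) → [ə].
/j/ stays [j].
/u/ (word-final): rule 3 targets it, but not in an unstressed syllable → unchanged [u].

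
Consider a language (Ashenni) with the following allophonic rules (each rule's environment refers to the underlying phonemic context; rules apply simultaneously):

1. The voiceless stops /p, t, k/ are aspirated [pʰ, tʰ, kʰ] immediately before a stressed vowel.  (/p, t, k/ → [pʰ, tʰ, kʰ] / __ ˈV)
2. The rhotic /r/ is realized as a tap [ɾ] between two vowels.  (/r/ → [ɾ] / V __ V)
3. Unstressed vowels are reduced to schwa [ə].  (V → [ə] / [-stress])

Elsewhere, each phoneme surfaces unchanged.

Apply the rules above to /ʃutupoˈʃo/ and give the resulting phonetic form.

/ʃ/ — not in any rule's target class → [ʃ].
Rule 3 applies to /u/ (between /ʃ/ and /t/: in an unstressed syllable) → [ə].
/t/ (between /u/ and /u/): rule 1 targets it, but not immediately before a stressed vowel → unchanged [t].
/u/ (between /t/ and /p/): in an unstressed syllable, so rule 3 applies → [ə].
/p/ (between /u/ and /o/) is in the target of rule 1 but the environment (immediately before a stressed vowel) is not met → [p].
/o/ — between /p/ and /ʃ/, in an unstressed syllable — surfaces as [ə] (rule 3).
/ʃ/ (between /o/ and /o/) is unaffected → [ʃ].
/o/ — word-final; rule 3 does not apply here → [o].

[ʃətəpəˈʃo]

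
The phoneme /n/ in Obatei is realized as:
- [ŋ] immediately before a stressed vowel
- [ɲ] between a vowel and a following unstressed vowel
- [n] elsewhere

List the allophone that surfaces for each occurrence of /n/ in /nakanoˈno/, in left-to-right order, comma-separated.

[n], [ɲ], [ŋ]

Occurrence 1 (position 1): no conditioning environment matches → elsewhere allophone [n].
Occurrence 2 (position 5): between a vowel and a following unstressed vowel → [ɲ].
Occurrence 3 (position 7): immediately before a stressed vowel → [ŋ].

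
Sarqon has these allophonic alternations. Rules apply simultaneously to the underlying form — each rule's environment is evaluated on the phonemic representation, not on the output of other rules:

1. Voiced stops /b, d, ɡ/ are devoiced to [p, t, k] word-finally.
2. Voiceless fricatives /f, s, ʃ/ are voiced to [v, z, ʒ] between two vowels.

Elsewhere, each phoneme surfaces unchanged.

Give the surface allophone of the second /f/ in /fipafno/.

[f]

/f/ (between /a/ and /n/) is in the target of rule 2 but the environment (between two vowels) is not met → [f].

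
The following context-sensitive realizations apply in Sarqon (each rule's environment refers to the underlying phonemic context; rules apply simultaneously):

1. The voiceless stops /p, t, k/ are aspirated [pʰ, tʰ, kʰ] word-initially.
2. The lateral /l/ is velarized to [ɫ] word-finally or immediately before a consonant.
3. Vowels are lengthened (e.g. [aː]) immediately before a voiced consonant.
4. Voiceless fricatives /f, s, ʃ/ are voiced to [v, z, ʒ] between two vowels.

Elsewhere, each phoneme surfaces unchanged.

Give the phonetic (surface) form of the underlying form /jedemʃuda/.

/j/ — not in any rule's target class → [j].
/e/ (between /j/ and /d/) occurs before a voiced consonant → [eː] by rule 3.
/d/ stays [d].
/e/ (between /d/ and /m/) occurs before a voiced consonant → [eː] by rule 3.
/m/ — not in any rule's target class → [m].
/ʃ/ (between /m/ and /u/): rule 4 targets it, but not between two vowels → unchanged [ʃ].
Rule 3 applies to /u/ (between /ʃ/ and /d/: before a voiced consonant) → [uː].
/d/ (between /u/ and /a/): no rule targets it → [d].
/a/ (word-final) fails the environment for rule 3, so it stays [a].

[jeːdeːmʃuːda]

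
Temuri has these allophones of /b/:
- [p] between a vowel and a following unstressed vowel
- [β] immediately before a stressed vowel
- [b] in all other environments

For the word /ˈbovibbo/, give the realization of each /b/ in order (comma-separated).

Occurrence 1 (position 1): immediately before a stressed vowel → [β].
Occurrence 2 (position 5): no conditioning environment matches → elsewhere allophone [b].
Occurrence 3 (position 6): no conditioning environment matches → elsewhere allophone [b].

[β], [b], [b]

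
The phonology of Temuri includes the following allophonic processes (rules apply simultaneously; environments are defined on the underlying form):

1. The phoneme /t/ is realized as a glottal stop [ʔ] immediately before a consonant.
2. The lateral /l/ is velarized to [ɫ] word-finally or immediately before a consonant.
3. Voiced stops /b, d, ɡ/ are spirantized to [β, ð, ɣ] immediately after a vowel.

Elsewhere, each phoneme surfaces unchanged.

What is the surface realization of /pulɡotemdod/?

[puɫɡotemdoð]

Rule 2 applies to /l/ (between /u/ and /ɡ/: word-finally or immediately before a consonant) → [ɫ].
/ɡ/ — between /l/ and /o/; rule 3 does not apply here → [ɡ].
/t/ (between /o/ and /e/) is in the target of rule 1 but the environment (immediately before a consonant) is not met → [t].
/d/ — between /m/ and /o/; rule 3 does not apply here → [d].
/d/ (word-final): immediately after a vowel, so rule 3 applies → [ð].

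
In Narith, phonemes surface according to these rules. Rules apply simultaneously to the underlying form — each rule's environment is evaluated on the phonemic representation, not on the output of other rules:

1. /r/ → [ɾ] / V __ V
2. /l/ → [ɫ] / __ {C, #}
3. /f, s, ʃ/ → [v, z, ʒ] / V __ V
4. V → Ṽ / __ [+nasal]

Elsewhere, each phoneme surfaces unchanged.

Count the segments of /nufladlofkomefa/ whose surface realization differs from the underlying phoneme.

2

Segments that undergo a rule: /o/ → [õ] (rule 4); /f/ → [v] (rule 3).
All other segments surface unchanged.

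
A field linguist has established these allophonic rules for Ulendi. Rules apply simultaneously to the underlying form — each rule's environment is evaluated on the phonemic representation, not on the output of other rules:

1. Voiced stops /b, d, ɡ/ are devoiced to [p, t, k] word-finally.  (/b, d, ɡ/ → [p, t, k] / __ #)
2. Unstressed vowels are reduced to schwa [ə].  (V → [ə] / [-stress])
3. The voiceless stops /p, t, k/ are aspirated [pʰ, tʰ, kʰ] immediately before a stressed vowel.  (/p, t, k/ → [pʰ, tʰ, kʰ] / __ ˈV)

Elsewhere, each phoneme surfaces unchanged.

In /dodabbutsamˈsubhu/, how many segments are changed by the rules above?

5

Segments that undergo a rule: /o/ → [ə] (rule 2); /a/ → [ə] (rule 2); /u/ → [ə] (rule 2); /a/ → [ə] (rule 2); /u/ → [ə] (rule 2).
All other segments surface unchanged.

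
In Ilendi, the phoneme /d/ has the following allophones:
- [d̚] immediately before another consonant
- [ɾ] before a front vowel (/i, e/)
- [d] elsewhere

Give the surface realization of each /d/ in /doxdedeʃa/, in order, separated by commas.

Occurrence 1 (position 1): no conditioning environment matches → elsewhere allophone [d].
Occurrence 2 (position 4): before a front vowel (/i, e/) → [ɾ].
Occurrence 3 (position 6): before a front vowel (/i, e/) → [ɾ].

[d], [ɾ], [ɾ]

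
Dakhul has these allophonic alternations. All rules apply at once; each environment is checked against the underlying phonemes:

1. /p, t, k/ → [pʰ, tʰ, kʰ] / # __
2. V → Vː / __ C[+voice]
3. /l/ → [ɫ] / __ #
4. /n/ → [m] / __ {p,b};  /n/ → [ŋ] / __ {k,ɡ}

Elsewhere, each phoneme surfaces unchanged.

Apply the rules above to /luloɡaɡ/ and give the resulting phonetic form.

[luːloːɡaːɡ]

/l/ (word-initial): rule 3 targets it, but not word-finally → unchanged [l].
Rule 2 applies to /u/ (between /l/ and /l/: before a voiced consonant) → [uː].
/l/ (between /u/ and /o/) fails the environment for rule 3, so it stays [l].
/o/ meets the environment for rule 2 (before a voiced consonant) → [oː].
/a/ meets the environment for rule 2 (before a voiced consonant) → [aː].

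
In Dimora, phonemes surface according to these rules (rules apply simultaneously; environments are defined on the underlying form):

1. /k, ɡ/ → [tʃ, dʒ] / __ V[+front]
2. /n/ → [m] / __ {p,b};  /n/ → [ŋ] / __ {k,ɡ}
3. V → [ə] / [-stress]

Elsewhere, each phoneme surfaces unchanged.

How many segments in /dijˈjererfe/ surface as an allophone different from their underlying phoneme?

3

Segments that undergo a rule: /i/ → [ə] (rule 3); /e/ → [ə] (rule 3); /e/ → [ə] (rule 3).
All other segments surface unchanged.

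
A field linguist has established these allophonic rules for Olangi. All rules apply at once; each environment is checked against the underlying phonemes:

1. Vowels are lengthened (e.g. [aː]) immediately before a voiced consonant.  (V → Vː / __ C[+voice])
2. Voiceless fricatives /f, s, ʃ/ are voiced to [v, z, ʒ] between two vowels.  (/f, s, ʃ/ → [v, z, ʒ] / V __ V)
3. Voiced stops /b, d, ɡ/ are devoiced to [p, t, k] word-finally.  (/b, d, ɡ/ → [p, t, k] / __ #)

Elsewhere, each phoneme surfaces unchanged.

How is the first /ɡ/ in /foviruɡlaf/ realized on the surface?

/ɡ/ (between /u/ and /l/) fails the environment for rule 3, so it stays [ɡ].

[ɡ]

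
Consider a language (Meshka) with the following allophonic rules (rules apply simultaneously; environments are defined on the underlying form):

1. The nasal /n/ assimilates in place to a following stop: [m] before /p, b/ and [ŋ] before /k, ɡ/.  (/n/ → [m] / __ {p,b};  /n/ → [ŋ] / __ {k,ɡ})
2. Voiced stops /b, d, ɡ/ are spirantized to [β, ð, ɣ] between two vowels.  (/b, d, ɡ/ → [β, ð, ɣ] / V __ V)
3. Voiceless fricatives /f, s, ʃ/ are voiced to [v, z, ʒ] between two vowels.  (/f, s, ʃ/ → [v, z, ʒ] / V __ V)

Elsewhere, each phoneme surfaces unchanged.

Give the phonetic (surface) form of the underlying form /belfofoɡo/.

[belfovoɣo]

/b/ (word-initial): rule 2 targets it, but not between two vowels → unchanged [b].
/e/ (between /b/ and /l/) is unaffected → [e].
/l/ (between /e/ and /f/) is unaffected → [l].
/f/ — between /l/ and /o/; rule 3 does not apply here → [f].
/o/ (between /f/ and /f/): no rule targets it → [o].
/f/ (between /o/ and /o/): between two vowels, so rule 3 applies → [v].
/o/ stays [o].
/ɡ/ (between /o/ and /o/) occurs between two vowels → [ɣ] by rule 2.
/o/ stays [o].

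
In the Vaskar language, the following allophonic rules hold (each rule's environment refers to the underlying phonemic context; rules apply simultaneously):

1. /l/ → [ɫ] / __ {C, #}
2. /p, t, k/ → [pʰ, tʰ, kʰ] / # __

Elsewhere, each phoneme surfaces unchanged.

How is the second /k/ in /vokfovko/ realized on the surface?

[k]

/k/ (between /v/ and /o/) is in the target of rule 2 but the environment (word-initially) is not met → [k].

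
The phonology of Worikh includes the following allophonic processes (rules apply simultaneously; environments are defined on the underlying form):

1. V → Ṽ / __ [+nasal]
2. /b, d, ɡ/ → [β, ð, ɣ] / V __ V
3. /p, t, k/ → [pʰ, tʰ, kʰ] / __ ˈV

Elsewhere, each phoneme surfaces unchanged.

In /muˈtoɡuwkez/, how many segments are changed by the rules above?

2

Segments that undergo a rule: /t/ → [tʰ] (rule 3); /ɡ/ → [ɣ] (rule 2).
All other segments surface unchanged.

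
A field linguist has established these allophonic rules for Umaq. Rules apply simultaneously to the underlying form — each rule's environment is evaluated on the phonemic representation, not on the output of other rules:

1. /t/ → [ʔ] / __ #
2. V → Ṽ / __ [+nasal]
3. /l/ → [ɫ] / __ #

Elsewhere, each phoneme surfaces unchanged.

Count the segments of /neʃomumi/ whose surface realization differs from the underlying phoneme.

Segments that undergo a rule: /o/ → [õ] (rule 2); /u/ → [ũ] (rule 2).
All other segments surface unchanged.

2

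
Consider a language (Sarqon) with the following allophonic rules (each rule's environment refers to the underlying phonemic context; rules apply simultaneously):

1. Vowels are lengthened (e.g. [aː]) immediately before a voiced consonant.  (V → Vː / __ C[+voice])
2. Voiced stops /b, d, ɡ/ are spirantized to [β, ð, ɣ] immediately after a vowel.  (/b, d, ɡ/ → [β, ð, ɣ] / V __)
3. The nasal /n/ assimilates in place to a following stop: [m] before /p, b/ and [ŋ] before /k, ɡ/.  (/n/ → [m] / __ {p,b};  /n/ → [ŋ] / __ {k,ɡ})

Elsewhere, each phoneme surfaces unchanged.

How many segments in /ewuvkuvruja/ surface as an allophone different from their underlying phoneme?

Segments that undergo a rule: /e/ → [eː] (rule 1); /u/ → [uː] (rule 1); /u/ → [uː] (rule 1); /u/ → [uː] (rule 1).
All other segments surface unchanged.

4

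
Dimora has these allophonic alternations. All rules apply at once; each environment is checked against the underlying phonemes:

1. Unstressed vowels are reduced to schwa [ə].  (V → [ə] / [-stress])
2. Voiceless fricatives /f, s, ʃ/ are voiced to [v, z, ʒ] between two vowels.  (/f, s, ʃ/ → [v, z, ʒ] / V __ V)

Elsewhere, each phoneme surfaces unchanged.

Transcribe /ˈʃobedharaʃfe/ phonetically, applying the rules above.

[ˈʃobədhərəʃfə]

/ʃ/ (word-initial): rule 2 targets it, but not between two vowels → unchanged [ʃ].
/o/ (between /ʃ/ and /b/) is in the target of rule 1 but the environment (in an unstressed syllable) is not met → [o].
/b/ (between /o/ and /e/) is unaffected → [b].
/e/ (between /b/ and /d/) occurs in an unstressed syllable → [ə] by rule 1.
/d/ (between /e/ and /h/) is unaffected → [d].
/h/ (between /d/ and /a/) is unaffected → [h].
/a/ (between /h/ and /r/): in an unstressed syllable, so rule 1 applies → [ə].
/r/ — not in any rule's target class → [r].
Rule 1 applies to /a/ (between /r/ and /ʃ/: in an unstressed syllable) → [ə].
/ʃ/ (between /a/ and /f/) fails the environment for rule 2, so it stays [ʃ].
/f/ (between /ʃ/ and /e/) fails the environment for rule 2, so it stays [f].
Rule 1 applies to /e/ (word-final: in an unstressed syllable) → [ə].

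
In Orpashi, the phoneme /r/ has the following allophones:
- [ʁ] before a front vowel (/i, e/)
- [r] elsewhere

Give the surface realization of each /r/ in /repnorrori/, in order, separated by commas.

[ʁ], [r], [r], [ʁ]

Occurrence 1 (position 1): before a front vowel (/i, e/) → [ʁ].
Occurrence 2 (position 6): no conditioning environment matches → elsewhere allophone [r].
Occurrence 3 (position 7): no conditioning environment matches → elsewhere allophone [r].
Occurrence 4 (position 9): before a front vowel (/i, e/) → [ʁ].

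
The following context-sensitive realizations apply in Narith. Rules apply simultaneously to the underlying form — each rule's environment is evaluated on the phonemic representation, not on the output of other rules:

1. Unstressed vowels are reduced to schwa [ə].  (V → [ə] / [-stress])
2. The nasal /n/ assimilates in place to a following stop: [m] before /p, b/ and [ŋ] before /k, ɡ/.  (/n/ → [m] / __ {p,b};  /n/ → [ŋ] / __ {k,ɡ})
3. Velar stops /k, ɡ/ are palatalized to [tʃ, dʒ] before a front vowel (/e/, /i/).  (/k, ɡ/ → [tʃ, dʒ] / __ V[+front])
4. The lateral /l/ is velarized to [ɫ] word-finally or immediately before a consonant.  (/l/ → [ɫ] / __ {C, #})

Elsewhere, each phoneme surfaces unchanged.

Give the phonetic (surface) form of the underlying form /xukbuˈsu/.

[xəkbəˈsu]

/u/ (between /x/ and /k/): in an unstressed syllable, so rule 1 applies → [ə].
/k/ (between /u/ and /b/) fails the environment for rule 3, so it stays [k].
/u/ meets the environment for rule 1 (in an unstressed syllable) → [ə].
/u/ (word-final) fails the environment for rule 1, so it stays [u].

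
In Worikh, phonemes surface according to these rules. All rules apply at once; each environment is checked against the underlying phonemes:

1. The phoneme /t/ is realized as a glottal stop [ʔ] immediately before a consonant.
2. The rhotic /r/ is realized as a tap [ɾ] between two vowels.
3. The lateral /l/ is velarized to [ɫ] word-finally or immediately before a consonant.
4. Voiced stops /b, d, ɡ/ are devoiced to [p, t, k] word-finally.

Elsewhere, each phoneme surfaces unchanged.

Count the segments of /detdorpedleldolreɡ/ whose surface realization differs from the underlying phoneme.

4

Segments that undergo a rule: /t/ → [ʔ] (rule 1); /l/ → [ɫ] (rule 3); /l/ → [ɫ] (rule 3); /ɡ/ → [k] (rule 4).
All other segments surface unchanged.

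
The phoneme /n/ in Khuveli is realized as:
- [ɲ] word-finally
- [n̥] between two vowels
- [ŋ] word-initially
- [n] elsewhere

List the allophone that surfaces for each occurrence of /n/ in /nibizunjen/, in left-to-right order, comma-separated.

[ŋ], [n], [ɲ]

Occurrence 1 (position 1): word-initially → [ŋ].
Occurrence 2 (position 7): no conditioning environment matches → elsewhere allophone [n].
Occurrence 3 (position 10): word-finally → [ɲ].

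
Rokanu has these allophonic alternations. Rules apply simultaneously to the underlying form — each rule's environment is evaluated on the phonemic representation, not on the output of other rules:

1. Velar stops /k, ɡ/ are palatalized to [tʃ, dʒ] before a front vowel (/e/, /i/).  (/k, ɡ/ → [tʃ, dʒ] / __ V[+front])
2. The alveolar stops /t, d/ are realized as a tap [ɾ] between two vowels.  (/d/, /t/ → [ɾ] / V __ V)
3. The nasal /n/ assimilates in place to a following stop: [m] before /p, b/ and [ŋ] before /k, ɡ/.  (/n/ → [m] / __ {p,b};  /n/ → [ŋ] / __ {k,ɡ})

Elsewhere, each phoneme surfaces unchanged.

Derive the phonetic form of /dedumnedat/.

[deɾumneɾat]

/d/ (word-initial): rule 2 targets it, but not between two vowels → unchanged [d].
/e/ stays [e].
/d/ meets the environment for rule 2 (between two vowels) → [ɾ].
/u/ stays [u].
/m/ (between /u/ and /n/) is unaffected → [m].
/n/ — between /m/ and /e/; rule 3 does not apply here → [n].
/e/ — not in any rule's target class → [e].
/d/ — between /e/ and /a/, between two vowels — surfaces as [ɾ] (rule 2).
/a/ — not in any rule's target class → [a].
/t/ (word-final) fails the environment for rule 2, so it stays [t].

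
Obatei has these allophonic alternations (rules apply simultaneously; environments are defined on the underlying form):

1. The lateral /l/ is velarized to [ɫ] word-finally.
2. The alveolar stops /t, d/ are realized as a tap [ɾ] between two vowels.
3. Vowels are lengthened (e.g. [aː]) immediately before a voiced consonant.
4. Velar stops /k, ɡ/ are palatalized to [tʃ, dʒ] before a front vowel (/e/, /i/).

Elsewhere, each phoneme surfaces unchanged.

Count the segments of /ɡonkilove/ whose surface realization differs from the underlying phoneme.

Segments that undergo a rule: /o/ → [oː] (rule 3); /k/ → [tʃ] (rule 4); /i/ → [iː] (rule 3); /o/ → [oː] (rule 3).
All other segments surface unchanged.

4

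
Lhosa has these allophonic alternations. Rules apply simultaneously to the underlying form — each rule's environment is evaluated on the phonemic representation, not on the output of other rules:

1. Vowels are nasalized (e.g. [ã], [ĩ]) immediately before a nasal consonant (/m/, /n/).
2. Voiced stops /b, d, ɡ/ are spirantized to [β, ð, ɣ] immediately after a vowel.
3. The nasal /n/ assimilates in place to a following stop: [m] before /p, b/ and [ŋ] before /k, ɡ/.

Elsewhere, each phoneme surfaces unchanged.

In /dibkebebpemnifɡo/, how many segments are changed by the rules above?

Segments that undergo a rule: /b/ → [β] (rule 2); /b/ → [β] (rule 2); /b/ → [β] (rule 2); /e/ → [ẽ] (rule 1).
All other segments surface unchanged.

4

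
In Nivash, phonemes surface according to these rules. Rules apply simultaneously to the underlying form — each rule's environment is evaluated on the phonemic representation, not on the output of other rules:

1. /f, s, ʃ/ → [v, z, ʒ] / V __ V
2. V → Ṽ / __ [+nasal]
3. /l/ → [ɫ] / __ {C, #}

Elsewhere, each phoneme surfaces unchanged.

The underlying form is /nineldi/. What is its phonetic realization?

[nĩneɫdi]

/i/ (between /n/ and /n/) occurs before a nasal consonant → [ĩ] by rule 2.
/e/ (between /n/ and /l/): rule 2 targets it, but not before a nasal consonant → unchanged [e].
/l/ (between /e/ and /d/) occurs word-finally or immediately before a consonant → [ɫ] by rule 3.
/i/ — word-final; rule 2 does not apply here → [i].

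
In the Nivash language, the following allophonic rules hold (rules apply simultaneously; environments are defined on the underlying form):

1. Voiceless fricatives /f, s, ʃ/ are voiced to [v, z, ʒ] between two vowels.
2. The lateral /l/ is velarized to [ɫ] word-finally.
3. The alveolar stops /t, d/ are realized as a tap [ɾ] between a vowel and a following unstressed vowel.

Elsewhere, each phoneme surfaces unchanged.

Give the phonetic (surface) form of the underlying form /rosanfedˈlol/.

[rozanfedˈloɫ]

/r/ (word-initial): no rule targets it → [r].
/o/ (between /r/ and /s/) is unaffected → [o].
/s/ meets the environment for rule 1 (between two vowels) → [z].
/a/ (between /s/ and /n/): no rule targets it → [a].
/n/ (between /a/ and /f/): no rule targets it → [n].
/f/ (between /n/ and /e/) is in the target of rule 1 but the environment (between two vowels) is not met → [f].
/e/ — not in any rule's target class → [e].
/d/ (between /e/ and /l/) fails the environment for rule 3, so it stays [d].
/l/ — between /d/ and /o/; rule 2 does not apply here → [l].
/o/ (between /l/ and /l/): no rule targets it → [o].
/l/ (word-final) occurs word-finally → [ɫ] by rule 2.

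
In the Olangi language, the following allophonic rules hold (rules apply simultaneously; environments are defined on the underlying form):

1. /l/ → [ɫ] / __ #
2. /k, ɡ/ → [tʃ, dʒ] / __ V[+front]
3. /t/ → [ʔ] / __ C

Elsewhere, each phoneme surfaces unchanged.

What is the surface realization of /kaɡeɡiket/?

/k/ — word-initial; rule 2 does not apply here → [k].
/a/ — not in any rule's target class → [a].
/ɡ/ (between /a/ and /e/): before a front vowel, so rule 2 applies → [dʒ].
/e/ (between /ɡ/ and /ɡ/) is unaffected → [e].
/ɡ/ (between /e/ and /i/) occurs before a front vowel → [dʒ] by rule 2.
/i/ — not in any rule's target class → [i].
/k/ (between /i/ and /e/) occurs before a front vowel → [tʃ] by rule 2.
/e/ — not in any rule's target class → [e].
/t/ (word-final) fails the environment for rule 3, so it stays [t].

[kadʒedʒitʃet]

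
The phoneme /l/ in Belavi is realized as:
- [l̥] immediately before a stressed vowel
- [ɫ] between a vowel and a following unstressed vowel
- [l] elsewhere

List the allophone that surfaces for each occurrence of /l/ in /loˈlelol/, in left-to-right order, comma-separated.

Occurrence 1 (position 1): no conditioning environment matches → elsewhere allophone [l].
Occurrence 2 (position 3): immediately before a stressed vowel → [l̥].
Occurrence 3 (position 5): between a vowel and a following unstressed vowel → [ɫ].
Occurrence 4 (position 7): no conditioning environment matches → elsewhere allophone [l].

[l], [l̥], [ɫ], [l]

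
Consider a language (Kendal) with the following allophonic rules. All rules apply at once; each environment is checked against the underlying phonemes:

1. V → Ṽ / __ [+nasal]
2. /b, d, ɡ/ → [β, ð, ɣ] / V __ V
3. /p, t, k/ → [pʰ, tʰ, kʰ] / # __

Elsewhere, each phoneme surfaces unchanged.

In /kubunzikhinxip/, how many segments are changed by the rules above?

Segments that undergo a rule: /k/ → [kʰ] (rule 3); /b/ → [β] (rule 2); /u/ → [ũ] (rule 1); /i/ → [ĩ] (rule 1).
All other segments surface unchanged.

4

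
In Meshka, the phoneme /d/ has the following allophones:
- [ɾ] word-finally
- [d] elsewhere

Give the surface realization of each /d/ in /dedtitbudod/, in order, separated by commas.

Occurrence 1 (position 1): no conditioning environment matches → elsewhere allophone [d].
Occurrence 2 (position 3): no conditioning environment matches → elsewhere allophone [d].
Occurrence 3 (position 9): no conditioning environment matches → elsewhere allophone [d].
Occurrence 4 (position 11): word-finally → [ɾ].

[d], [d], [d], [ɾ]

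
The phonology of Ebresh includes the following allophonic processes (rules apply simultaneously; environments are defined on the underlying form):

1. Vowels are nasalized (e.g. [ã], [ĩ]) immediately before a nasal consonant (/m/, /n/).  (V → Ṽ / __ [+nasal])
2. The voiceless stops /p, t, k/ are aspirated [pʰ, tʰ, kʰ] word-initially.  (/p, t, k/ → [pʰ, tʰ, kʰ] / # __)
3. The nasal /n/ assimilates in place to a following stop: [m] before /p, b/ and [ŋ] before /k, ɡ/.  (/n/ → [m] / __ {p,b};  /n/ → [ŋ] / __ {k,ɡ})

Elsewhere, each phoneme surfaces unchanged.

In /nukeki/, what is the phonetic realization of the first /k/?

/k/ (between /u/ and /e/): rule 2 targets it, but not word-initially → unchanged [k].

[k]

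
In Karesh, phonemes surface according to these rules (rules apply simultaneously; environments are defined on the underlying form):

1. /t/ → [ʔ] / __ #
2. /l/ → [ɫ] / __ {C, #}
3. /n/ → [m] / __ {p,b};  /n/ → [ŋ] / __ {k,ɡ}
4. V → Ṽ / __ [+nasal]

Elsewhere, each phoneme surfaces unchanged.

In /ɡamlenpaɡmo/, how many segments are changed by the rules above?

3

Segments that undergo a rule: /a/ → [ã] (rule 4); /e/ → [ẽ] (rule 4); /n/ → [m] (rule 3).
All other segments surface unchanged.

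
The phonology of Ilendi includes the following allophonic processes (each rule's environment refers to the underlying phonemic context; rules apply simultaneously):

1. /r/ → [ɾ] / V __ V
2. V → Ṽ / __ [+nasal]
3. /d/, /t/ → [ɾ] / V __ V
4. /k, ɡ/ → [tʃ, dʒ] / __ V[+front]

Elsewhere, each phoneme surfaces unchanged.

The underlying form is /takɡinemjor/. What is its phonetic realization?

[takdʒĩnẽmjor]

/t/ — word-initial; rule 3 does not apply here → [t].
/a/ (between /t/ and /k/) is in the target of rule 2 but the environment (before a nasal consonant) is not met → [a].
/k/ (between /a/ and /ɡ/) fails the environment for rule 4, so it stays [k].
/ɡ/ (between /k/ and /i/) occurs before a front vowel → [dʒ] by rule 4.
/i/ — between /ɡ/ and /n/, before a nasal consonant — surfaces as [ĩ] (rule 2).
Rule 2 applies to /e/ (between /n/ and /m/: before a nasal consonant) → [ẽ].
/o/ (between /j/ and /r/) is in the target of rule 2 but the environment (before a nasal consonant) is not met → [o].
/r/ (word-final) fails the environment for rule 1, so it stays [r].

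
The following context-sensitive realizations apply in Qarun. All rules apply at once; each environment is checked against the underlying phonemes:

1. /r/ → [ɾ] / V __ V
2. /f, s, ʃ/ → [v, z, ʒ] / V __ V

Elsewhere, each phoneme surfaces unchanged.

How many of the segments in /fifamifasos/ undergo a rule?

Segments that undergo a rule: /f/ → [v] (rule 2); /f/ → [v] (rule 2); /s/ → [z] (rule 2).
All other segments surface unchanged.

3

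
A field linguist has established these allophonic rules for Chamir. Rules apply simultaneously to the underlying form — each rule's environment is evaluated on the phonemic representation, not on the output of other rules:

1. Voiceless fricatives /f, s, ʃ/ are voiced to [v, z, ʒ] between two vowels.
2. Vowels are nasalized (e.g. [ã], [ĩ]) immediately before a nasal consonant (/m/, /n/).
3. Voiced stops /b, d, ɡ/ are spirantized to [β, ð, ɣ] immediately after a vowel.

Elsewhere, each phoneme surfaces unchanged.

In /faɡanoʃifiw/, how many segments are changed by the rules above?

4

Segments that undergo a rule: /ɡ/ → [ɣ] (rule 3); /a/ → [ã] (rule 2); /ʃ/ → [ʒ] (rule 1); /f/ → [v] (rule 1).
All other segments surface unchanged.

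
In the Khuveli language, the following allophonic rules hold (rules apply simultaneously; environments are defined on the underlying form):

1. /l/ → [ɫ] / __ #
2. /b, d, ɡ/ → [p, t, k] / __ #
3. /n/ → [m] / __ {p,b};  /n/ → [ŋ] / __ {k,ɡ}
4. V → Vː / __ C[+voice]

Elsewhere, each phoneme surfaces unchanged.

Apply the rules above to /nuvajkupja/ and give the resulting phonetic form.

[nuːvaːjkupja]

/n/ — word-initial; rule 3 does not apply here → [n].
/u/ (between /n/ and /v/): before a voiced consonant, so rule 4 applies → [uː].
/v/ (between /u/ and /a/): no rule targets it → [v].
Rule 4 applies to /a/ (between /v/ and /j/: before a voiced consonant) → [aː].
/j/ (between /a/ and /k/): no rule targets it → [j].
/k/ (between /j/ and /u/): no rule targets it → [k].
/u/ (between /k/ and /p/) is in the target of rule 4 but the environment (before a voiced consonant) is not met → [u].
/p/ (between /u/ and /j/): no rule targets it → [p].
/j/ (between /p/ and /a/): no rule targets it → [j].
/a/ (word-final) fails the environment for rule 4, so it stays [a].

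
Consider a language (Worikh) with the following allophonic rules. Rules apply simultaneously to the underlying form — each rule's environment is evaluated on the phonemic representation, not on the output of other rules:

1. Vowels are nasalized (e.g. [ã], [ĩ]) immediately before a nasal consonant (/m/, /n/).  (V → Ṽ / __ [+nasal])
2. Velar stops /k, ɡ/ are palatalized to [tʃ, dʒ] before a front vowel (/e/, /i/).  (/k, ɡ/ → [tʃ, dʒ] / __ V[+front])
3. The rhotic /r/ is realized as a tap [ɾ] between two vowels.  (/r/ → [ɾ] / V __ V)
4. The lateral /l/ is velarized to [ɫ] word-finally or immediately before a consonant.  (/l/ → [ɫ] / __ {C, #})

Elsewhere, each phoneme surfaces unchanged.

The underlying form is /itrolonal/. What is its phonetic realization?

[itrolõnaɫ]

/i/ — word-initial; rule 1 does not apply here → [i].
/t/ — not in any rule's target class → [t].
/r/ (between /t/ and /o/) is in the target of rule 3 but the environment (between two vowels) is not met → [r].
/o/ (between /r/ and /l/) is in the target of rule 1 but the environment (before a nasal consonant) is not met → [o].
/l/ — between /o/ and /o/; rule 4 does not apply here → [l].
Rule 1 applies to /o/ (between /l/ and /n/: before a nasal consonant) → [õ].
/n/ (between /o/ and /a/): no rule targets it → [n].
/a/ (between /n/ and /l/) is in the target of rule 1 but the environment (before a nasal consonant) is not met → [a].
/l/ — word-final, word-finally or immediately before a consonant — surfaces as [ɫ] (rule 4).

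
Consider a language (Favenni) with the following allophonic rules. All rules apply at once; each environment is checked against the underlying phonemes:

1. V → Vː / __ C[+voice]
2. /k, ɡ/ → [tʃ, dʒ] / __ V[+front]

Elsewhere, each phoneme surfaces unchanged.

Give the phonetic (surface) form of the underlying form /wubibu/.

/w/ (word-initial) is unaffected → [w].
/u/ meets the environment for rule 1 (before a voiced consonant) → [uː].
/b/ stays [b].
Rule 1 applies to /i/ (between /b/ and /b/: before a voiced consonant) → [iː].
/b/ stays [b].
/u/ (word-final) is in the target of rule 1 but the environment (before a voiced consonant) is not met → [u].

[wuːbiːbu]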